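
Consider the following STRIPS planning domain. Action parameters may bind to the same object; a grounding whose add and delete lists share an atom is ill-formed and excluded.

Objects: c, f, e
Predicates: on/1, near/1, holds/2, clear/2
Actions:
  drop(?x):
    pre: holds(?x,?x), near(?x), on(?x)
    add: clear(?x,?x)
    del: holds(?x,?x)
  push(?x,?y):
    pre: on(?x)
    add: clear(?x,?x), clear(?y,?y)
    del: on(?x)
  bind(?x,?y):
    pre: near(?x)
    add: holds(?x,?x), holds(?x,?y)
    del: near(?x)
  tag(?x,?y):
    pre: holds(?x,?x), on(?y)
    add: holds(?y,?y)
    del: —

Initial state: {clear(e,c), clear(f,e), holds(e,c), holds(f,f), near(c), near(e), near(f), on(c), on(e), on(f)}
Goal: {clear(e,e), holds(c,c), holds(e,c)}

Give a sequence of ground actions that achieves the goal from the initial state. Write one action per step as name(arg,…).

push(c,e); bind(c,c)

1. push(c,e)  →  {clear(c,c), clear(e,c), clear(e,e), clear(f,e), holds(e,c), holds(f,f), near(c), near(e), near(f), on(e), on(f)}
2. bind(c,c)  →  {clear(c,c), clear(e,c), clear(e,e), clear(f,e), holds(c,c), holds(e,c), holds(f,f), near(e), near(f), on(e), on(f)}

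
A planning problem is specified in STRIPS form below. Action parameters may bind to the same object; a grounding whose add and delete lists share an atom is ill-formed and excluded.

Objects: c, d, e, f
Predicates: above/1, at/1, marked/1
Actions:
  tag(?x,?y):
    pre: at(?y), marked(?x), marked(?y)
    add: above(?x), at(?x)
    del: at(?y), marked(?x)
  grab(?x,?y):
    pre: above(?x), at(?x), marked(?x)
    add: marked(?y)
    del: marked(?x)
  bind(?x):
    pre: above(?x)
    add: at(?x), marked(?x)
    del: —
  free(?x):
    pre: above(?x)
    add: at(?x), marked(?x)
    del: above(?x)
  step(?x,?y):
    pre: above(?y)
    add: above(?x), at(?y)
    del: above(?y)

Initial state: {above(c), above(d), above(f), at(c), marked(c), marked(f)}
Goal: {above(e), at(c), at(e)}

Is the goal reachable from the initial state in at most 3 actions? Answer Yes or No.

1. step(e,c)  →  {above(d), above(e), above(f), at(c), marked(c), marked(f)}
2. bind(e)  →  {above(d), above(e), above(f), at(c), at(e), marked(c), marked(e), marked(f)}
optimal plan length = 2; 2 ≤ 3

Yes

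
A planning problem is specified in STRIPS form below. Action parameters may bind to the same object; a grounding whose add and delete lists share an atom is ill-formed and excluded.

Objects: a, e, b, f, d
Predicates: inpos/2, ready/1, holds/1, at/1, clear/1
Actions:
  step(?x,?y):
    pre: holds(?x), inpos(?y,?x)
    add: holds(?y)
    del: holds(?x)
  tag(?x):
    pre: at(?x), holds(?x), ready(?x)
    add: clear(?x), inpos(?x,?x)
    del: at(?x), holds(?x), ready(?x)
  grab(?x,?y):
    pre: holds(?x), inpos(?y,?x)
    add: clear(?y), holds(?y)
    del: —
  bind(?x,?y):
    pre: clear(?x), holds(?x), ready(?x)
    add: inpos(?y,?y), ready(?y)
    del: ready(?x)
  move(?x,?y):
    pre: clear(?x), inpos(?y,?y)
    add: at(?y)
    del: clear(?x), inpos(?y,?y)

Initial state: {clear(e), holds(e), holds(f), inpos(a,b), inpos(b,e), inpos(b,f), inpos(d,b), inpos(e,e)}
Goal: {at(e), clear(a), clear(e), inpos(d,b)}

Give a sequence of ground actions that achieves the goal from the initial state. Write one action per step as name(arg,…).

grab(e,b); grab(b,a); move(b,e)

1. grab(e,b)  →  {clear(b), clear(e), holds(b), holds(e), holds(f), inpos(a,b), inpos(b,e), inpos(b,f), inpos(d,b), inpos(e,e)}
2. grab(b,a)  →  {clear(a), clear(b), clear(e), holds(a), holds(b), holds(e), holds(f), inpos(a,b), inpos(b,e), inpos(b,f), inpos(d,b), inpos(e,e)}
3. move(b,e)  →  {at(e), clear(a), clear(e), holds(a), holds(b), holds(e), holds(f), inpos(a,b), inpos(b,e), inpos(b,f), inpos(d,b)}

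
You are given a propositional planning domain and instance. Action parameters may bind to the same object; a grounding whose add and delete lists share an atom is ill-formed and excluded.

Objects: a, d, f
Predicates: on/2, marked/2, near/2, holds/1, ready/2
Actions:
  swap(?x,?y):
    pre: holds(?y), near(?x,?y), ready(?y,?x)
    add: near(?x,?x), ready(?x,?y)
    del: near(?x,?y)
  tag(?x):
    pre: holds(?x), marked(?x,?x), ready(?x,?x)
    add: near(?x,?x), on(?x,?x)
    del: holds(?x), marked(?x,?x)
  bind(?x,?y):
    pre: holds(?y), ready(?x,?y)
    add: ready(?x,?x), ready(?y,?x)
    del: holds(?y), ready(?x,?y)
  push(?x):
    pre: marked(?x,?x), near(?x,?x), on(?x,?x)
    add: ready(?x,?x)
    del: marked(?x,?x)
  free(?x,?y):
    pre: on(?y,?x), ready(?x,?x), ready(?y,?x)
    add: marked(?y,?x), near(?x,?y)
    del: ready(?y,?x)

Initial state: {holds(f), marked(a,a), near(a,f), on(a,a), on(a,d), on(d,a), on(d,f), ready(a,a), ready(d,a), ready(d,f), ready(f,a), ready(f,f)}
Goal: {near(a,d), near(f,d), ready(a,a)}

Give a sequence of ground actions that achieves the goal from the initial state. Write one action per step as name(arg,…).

1. free(a,d)  →  {holds(f), marked(a,a), marked(d,a), near(a,d), near(a,f), on(a,a), on(a,d), on(d,a), on(d,f), ready(a,a), ready(d,f), ready(f,a), ready(f,f)}
2. free(f,d)  →  {holds(f), marked(a,a), marked(d,a), marked(d,f), near(a,d), near(a,f), near(f,d), on(a,a), on(a,d), on(d,a), on(d,f), ready(a,a), ready(f,a), ready(f,f)}

free(a,d); free(f,d)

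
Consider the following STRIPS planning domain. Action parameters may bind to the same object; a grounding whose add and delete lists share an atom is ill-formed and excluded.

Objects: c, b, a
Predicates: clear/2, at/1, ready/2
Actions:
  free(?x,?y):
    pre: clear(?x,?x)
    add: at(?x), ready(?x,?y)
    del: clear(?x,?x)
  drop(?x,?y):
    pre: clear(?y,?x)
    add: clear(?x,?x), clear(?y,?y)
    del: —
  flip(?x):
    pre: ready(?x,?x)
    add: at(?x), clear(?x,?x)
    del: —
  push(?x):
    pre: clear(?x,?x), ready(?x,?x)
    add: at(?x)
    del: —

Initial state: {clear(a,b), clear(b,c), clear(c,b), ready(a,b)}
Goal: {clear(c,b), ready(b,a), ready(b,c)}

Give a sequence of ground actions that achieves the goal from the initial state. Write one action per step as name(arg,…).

drop(c,b); free(b,c); drop(c,b); free(b,a)

1. drop(c,b)  →  {clear(a,b), clear(b,b), clear(b,c), clear(c,b), clear(c,c), ready(a,b)}
2. free(b,c)  →  {at(b), clear(a,b), clear(b,c), clear(c,b), clear(c,c), ready(a,b), ready(b,c)}
3. drop(c,b)  →  {at(b), clear(a,b), clear(b,b), clear(b,c), clear(c,b), clear(c,c), ready(a,b), ready(b,c)}
4. free(b,a)  →  {at(b), clear(a,b), clear(b,c), clear(c,b), clear(c,c), ready(a,b), ready(b,a), ready(b,c)}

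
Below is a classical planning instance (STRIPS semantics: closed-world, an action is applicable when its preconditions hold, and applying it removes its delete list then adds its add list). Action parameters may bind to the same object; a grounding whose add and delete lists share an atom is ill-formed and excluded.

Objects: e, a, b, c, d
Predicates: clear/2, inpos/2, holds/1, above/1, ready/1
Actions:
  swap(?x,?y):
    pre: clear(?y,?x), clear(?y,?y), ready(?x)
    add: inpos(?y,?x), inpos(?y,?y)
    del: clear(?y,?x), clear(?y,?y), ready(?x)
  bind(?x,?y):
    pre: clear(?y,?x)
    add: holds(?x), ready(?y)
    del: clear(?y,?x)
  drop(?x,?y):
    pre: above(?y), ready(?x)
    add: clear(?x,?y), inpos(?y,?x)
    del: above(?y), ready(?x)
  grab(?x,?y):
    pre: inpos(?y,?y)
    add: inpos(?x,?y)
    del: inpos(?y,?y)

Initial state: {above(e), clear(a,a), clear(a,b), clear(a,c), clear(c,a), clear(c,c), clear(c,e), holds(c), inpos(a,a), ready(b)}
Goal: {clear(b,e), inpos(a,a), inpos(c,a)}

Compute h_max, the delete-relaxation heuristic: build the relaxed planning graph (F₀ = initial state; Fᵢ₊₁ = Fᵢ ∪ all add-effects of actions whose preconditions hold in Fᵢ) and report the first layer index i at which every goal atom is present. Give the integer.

1

F0 = init (10 atoms)
F1 = F0 ∪ {clear(b,e), holds(a), holds(b), holds(e), inpos(a,b), inpos(b,a), inpos(c,a), inpos(d,a), inpos(e,a), inpos(e,b), ready(a), ready(c)}  (22 atoms)
goal ⊆ F1  ⇒  h_max = 1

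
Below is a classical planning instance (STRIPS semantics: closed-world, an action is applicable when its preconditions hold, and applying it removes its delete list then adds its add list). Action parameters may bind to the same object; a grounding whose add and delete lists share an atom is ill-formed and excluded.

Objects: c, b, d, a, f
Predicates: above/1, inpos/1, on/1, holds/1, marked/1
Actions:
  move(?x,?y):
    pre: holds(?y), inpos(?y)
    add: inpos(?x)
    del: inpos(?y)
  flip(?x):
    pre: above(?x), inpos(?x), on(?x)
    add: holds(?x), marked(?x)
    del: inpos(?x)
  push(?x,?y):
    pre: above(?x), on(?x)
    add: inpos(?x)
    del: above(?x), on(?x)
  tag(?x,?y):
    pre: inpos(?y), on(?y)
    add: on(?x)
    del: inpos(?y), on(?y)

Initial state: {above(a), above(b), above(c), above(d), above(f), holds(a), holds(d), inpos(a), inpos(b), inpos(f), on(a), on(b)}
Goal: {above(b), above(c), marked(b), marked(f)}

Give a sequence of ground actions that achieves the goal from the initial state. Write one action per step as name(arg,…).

flip(b); tag(f,a); flip(f)

1. flip(b)  →  {above(a), above(b), above(c), above(d), above(f), holds(a), holds(b), holds(d), inpos(a), inpos(f), marked(b), on(a), on(b)}
2. tag(f,a)  →  {above(a), above(b), above(c), above(d), above(f), holds(a), holds(b), holds(d), inpos(f), marked(b), on(b), on(f)}
3. flip(f)  →  {above(a), above(b), above(c), above(d), above(f), holds(a), holds(b), holds(d), holds(f), marked(b), marked(f), on(b), on(f)}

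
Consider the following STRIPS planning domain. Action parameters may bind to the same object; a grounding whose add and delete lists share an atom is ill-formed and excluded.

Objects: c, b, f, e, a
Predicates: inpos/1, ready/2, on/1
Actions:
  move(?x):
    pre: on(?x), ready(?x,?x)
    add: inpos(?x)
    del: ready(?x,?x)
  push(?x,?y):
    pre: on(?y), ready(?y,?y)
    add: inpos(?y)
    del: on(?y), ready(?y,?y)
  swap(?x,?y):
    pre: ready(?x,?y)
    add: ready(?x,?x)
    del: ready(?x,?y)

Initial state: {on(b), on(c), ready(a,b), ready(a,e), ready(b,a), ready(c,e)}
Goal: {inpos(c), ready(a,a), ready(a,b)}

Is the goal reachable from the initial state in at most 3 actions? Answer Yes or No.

Yes

1. swap(c,e)  →  {on(b), on(c), ready(a,b), ready(a,e), ready(b,a), ready(c,c)}
2. move(c)  →  {inpos(c), on(b), on(c), ready(a,b), ready(a,e), ready(b,a)}
3. swap(a,e)  →  {inpos(c), on(b), on(c), ready(a,a), ready(a,b), ready(b,a)}
optimal plan length = 3; 3 ≤ 3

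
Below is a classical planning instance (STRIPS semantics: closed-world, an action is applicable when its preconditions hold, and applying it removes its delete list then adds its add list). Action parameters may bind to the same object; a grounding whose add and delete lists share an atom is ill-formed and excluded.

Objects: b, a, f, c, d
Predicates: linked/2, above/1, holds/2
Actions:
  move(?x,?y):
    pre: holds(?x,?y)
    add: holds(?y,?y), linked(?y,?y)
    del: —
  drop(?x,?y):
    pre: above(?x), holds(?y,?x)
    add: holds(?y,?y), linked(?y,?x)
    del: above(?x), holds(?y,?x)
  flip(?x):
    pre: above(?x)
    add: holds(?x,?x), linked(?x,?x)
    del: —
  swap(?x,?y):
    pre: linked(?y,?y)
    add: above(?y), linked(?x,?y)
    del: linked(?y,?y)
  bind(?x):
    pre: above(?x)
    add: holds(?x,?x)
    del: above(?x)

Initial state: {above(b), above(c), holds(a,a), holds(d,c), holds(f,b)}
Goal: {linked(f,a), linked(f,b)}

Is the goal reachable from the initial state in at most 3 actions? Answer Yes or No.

1. move(a,a)  →  {above(b), above(c), holds(a,a), holds(d,c), holds(f,b), linked(a,a)}
2. drop(b,f)  →  {above(c), holds(a,a), holds(d,c), holds(f,f), linked(a,a), linked(f,b)}
3. swap(f,a)  →  {above(a), above(c), holds(a,a), holds(d,c), holds(f,f), linked(f,a), linked(f,b)}
optimal plan length = 3; 3 ≤ 3

Yes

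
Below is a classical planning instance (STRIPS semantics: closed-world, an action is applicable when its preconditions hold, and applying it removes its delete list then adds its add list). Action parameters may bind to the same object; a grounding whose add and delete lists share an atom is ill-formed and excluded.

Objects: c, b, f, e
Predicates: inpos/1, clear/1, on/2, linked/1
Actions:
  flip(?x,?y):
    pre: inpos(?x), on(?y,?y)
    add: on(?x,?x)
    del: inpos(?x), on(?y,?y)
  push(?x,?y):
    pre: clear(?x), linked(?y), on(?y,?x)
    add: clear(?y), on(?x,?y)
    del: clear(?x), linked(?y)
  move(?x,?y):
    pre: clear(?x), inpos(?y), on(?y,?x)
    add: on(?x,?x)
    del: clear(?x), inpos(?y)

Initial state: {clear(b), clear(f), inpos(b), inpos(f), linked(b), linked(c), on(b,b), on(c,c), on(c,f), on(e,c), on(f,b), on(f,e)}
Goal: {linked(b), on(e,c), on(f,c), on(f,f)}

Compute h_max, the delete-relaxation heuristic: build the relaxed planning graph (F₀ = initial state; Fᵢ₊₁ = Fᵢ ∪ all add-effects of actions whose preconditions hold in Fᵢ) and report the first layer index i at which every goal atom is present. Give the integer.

F0 = init (12 atoms)
F1 = F0 ∪ {clear(c), on(f,c), on(f,f)}  (15 atoms)
goal ⊆ F1  ⇒  h_max = 1

1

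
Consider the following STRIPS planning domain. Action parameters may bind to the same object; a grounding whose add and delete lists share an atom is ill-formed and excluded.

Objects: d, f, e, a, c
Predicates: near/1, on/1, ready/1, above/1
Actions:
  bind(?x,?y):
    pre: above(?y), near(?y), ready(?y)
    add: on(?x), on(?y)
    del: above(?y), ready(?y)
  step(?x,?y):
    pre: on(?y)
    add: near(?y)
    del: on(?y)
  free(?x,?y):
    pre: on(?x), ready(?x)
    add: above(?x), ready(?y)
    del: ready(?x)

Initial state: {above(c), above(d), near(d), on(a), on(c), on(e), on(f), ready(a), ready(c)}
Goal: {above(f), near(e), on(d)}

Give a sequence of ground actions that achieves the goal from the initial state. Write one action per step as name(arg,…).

step(d,e); free(a,f); free(f,d); bind(d,d)

1. step(d,e)  →  {above(c), above(d), near(d), near(e), on(a), on(c), on(f), ready(a), ready(c)}
2. free(a,f)  →  {above(a), above(c), above(d), near(d), near(e), on(a), on(c), on(f), ready(c), ready(f)}
3. free(f,d)  →  {above(a), above(c), above(d), above(f), near(d), near(e), on(a), on(c), on(f), ready(c), ready(d)}
4. bind(d,d)  →  {above(a), above(c), above(f), near(d), near(e), on(a), on(c), on(d), on(f), ready(c)}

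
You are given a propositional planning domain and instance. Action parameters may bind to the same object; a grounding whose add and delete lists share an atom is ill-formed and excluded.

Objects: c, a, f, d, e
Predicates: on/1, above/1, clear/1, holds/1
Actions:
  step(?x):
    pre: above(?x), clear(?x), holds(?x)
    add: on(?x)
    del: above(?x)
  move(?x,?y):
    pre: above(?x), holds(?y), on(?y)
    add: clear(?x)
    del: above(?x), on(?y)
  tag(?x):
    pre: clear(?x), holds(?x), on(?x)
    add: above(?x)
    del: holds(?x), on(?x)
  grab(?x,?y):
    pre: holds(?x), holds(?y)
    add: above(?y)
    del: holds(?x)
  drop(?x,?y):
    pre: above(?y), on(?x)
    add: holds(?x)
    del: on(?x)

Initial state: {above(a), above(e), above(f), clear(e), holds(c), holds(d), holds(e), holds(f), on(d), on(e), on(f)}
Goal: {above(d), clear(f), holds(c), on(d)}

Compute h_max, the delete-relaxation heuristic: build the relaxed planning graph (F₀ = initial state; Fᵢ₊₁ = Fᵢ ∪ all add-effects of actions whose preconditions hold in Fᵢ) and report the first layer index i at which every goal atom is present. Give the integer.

F0 = init (11 atoms)
F1 = F0 ∪ {above(c), above(d), clear(a), clear(f)}  (15 atoms)
goal ⊆ F1  ⇒  h_max = 1

1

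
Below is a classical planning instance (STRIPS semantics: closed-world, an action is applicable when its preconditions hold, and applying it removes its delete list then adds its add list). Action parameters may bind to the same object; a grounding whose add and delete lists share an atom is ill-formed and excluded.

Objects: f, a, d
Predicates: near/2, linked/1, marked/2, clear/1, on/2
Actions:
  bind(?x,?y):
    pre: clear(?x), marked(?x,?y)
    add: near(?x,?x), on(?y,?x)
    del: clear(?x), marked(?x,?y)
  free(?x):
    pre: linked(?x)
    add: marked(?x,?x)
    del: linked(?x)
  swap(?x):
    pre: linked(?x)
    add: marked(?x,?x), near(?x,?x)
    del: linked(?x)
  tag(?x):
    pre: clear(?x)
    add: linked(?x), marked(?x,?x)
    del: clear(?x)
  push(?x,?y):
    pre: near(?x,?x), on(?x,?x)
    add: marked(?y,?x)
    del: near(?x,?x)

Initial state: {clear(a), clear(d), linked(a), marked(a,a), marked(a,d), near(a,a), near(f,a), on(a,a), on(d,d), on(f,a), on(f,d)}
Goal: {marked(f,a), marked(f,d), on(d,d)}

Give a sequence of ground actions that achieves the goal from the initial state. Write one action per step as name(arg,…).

tag(d); swap(d); push(a,f); push(d,f)

1. tag(d)  →  {clear(a), linked(a), linked(d), marked(a,a), marked(a,d), marked(d,d), near(a,a), near(f,a), on(a,a), on(d,d), on(f,a), on(f,d)}
2. swap(d)  →  {clear(a), linked(a), marked(a,a), marked(a,d), marked(d,d), near(a,a), near(d,d), near(f,a), on(a,a), on(d,d), on(f,a), on(f,d)}
3. push(a,f)  →  {clear(a), linked(a), marked(a,a), marked(a,d), marked(d,d), marked(f,a), near(d,d), near(f,a), on(a,a), on(d,d), on(f,a), on(f,d)}
4. push(d,f)  →  {clear(a), linked(a), marked(a,a), marked(a,d), marked(d,d), marked(f,a), marked(f,d), near(f,a), on(a,a), on(d,d), on(f,a), on(f,d)}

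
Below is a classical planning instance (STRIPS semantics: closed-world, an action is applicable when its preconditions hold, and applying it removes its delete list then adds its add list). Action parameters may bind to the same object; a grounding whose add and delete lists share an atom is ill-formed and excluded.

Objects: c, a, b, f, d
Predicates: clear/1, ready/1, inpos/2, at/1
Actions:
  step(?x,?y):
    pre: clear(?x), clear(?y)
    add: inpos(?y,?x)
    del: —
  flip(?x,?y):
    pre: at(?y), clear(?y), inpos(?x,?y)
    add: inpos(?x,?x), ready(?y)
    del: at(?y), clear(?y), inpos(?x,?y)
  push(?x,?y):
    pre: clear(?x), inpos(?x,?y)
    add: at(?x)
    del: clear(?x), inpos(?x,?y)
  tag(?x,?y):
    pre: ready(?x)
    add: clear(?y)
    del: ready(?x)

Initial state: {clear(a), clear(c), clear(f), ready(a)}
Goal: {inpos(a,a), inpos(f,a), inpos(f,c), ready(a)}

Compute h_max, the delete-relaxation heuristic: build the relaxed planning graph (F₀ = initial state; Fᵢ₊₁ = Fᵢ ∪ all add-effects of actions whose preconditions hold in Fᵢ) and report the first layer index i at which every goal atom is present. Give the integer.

F0 = init (4 atoms)
F1 = F0 ∪ {clear(b), clear(d), inpos(a,a), inpos(a,c), inpos(a,f), inpos(c,a), inpos(c,c), inpos(c,f), inpos(f,a), inpos(f,c), inpos(f,f)}  (15 atoms)
goal ⊆ F1  ⇒  h_max = 1

1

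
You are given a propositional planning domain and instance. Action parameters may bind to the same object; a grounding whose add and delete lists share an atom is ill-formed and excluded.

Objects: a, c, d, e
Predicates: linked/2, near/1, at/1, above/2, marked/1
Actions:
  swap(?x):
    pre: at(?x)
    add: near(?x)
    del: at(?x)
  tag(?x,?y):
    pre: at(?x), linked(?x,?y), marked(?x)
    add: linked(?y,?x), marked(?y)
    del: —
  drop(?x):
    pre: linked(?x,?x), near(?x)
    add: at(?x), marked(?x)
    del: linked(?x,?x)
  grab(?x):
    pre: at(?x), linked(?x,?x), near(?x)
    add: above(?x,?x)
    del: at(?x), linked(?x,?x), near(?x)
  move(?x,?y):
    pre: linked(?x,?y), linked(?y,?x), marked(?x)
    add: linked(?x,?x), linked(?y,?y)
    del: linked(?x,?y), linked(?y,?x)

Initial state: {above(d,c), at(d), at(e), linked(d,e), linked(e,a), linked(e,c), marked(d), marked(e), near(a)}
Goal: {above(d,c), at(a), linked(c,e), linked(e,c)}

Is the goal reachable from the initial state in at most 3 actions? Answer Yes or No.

1. tag(e,a)  →  {above(d,c), at(d), at(e), linked(a,e), linked(d,e), linked(e,a), linked(e,c), marked(a), marked(d), marked(e), near(a)}
2. tag(e,c)  →  {above(d,c), at(d), at(e), linked(a,e), linked(c,e), linked(d,e), linked(e,a), linked(e,c), marked(a), marked(c), marked(d), marked(e), near(a)}
3. move(a,e)  →  {above(d,c), at(d), at(e), linked(a,a), linked(c,e), linked(d,e), linked(e,c), linked(e,e), marked(a), marked(c), marked(d), marked(e), near(a)}
4. drop(a)  →  {above(d,c), at(a), at(d), at(e), linked(c,e), linked(d,e), linked(e,c), linked(e,e), marked(a), marked(c), marked(d), marked(e), near(a)}
optimal plan length = 4; 4 > 3

No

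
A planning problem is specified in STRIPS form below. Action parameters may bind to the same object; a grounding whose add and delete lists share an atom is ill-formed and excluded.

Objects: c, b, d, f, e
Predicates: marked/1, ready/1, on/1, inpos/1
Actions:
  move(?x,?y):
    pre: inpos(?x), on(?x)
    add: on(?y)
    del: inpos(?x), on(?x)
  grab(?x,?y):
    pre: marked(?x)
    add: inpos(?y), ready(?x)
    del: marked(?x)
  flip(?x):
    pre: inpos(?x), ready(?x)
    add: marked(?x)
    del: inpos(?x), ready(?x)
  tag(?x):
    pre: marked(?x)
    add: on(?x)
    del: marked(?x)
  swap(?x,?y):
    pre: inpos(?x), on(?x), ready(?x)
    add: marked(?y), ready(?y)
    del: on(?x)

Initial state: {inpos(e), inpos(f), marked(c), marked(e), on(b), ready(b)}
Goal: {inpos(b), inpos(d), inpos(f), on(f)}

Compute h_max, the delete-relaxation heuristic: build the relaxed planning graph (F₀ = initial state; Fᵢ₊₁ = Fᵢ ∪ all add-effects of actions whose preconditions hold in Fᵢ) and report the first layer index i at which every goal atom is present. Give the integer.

2

F0 = init (6 atoms)
F1 = F0 ∪ {inpos(b), inpos(c), inpos(d), on(c), on(e), ready(c), ready(e)}  (13 atoms)
F2 = F1 ∪ {marked(b), marked(d), marked(f), on(d), on(f), ready(d), ready(f)}  (20 atoms)
goal ⊆ F2  ⇒  h_max = 2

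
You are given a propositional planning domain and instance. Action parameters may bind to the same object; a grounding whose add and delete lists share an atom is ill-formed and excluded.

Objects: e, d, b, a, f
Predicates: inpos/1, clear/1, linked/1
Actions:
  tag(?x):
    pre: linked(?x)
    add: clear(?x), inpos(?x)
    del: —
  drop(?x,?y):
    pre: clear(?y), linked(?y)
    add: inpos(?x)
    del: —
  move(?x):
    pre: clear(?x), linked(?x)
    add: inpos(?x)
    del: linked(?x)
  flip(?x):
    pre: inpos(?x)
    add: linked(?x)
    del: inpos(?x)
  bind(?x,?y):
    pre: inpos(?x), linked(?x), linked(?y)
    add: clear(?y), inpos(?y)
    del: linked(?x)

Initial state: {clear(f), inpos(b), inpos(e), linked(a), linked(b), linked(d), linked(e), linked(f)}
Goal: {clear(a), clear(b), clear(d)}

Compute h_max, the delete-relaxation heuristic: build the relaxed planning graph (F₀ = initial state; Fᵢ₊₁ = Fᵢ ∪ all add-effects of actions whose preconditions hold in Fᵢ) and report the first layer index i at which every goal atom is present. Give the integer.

1

F0 = init (8 atoms)
F1 = F0 ∪ {clear(a), clear(b), clear(d), clear(e), inpos(a), inpos(d), inpos(f)}  (15 atoms)
goal ⊆ F1  ⇒  h_max = 1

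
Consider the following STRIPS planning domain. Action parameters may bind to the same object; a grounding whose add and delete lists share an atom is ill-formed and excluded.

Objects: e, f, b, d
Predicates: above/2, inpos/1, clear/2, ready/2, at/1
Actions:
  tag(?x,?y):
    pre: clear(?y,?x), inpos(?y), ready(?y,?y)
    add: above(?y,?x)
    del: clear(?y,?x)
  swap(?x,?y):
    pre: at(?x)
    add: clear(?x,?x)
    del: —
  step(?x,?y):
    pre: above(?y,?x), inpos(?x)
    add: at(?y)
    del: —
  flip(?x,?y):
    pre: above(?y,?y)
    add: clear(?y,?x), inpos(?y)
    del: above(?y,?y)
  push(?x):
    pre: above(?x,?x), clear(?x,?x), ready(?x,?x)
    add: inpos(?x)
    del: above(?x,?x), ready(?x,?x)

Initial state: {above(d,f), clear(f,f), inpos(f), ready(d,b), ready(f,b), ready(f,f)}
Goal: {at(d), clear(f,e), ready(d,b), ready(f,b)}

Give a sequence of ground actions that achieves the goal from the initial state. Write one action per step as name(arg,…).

1. tag(f,f)  →  {above(d,f), above(f,f), inpos(f), ready(d,b), ready(f,b), ready(f,f)}
2. step(f,d)  →  {above(d,f), above(f,f), at(d), inpos(f), ready(d,b), ready(f,b), ready(f,f)}
3. flip(e,f)  →  {above(d,f), at(d), clear(f,e), inpos(f), ready(d,b), ready(f,b), ready(f,f)}

tag(f,f); step(f,d); flip(e,f)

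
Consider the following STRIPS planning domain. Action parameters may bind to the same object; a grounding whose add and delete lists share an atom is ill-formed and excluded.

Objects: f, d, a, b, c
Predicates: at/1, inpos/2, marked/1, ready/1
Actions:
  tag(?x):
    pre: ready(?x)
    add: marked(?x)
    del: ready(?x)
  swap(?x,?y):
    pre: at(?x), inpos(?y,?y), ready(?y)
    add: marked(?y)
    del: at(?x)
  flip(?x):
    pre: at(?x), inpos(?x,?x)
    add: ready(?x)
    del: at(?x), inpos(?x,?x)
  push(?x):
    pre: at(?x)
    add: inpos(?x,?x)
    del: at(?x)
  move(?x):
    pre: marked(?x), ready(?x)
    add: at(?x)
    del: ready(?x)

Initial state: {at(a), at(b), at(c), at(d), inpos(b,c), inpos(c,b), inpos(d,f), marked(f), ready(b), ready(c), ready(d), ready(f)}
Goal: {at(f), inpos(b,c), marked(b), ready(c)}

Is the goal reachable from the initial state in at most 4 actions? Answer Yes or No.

Yes

1. tag(b)  →  {at(a), at(b), at(c), at(d), inpos(b,c), inpos(c,b), inpos(d,f), marked(b), marked(f), ready(c), ready(d), ready(f)}
2. move(f)  →  {at(a), at(b), at(c), at(d), at(f), inpos(b,c), inpos(c,b), inpos(d,f), marked(b), marked(f), ready(c), ready(d)}
optimal plan length = 2; 2 ≤ 4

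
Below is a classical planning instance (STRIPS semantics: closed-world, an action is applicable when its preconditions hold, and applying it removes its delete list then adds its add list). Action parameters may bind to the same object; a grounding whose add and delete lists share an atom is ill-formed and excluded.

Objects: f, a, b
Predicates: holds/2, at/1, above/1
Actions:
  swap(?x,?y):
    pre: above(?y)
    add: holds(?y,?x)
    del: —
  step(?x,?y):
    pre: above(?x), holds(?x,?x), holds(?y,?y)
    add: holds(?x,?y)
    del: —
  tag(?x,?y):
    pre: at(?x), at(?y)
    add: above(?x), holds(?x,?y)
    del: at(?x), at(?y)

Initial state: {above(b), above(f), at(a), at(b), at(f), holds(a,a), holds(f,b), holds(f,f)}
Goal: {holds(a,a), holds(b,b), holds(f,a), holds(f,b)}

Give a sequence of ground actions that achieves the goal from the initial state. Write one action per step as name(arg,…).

1. swap(a,f)  →  {above(b), above(f), at(a), at(b), at(f), holds(a,a), holds(f,a), holds(f,b), holds(f,f)}
2. swap(b,b)  →  {above(b), above(f), at(a), at(b), at(f), holds(a,a), holds(b,b), holds(f,a), holds(f,b), holds(f,f)}

swap(a,f); swap(b,b)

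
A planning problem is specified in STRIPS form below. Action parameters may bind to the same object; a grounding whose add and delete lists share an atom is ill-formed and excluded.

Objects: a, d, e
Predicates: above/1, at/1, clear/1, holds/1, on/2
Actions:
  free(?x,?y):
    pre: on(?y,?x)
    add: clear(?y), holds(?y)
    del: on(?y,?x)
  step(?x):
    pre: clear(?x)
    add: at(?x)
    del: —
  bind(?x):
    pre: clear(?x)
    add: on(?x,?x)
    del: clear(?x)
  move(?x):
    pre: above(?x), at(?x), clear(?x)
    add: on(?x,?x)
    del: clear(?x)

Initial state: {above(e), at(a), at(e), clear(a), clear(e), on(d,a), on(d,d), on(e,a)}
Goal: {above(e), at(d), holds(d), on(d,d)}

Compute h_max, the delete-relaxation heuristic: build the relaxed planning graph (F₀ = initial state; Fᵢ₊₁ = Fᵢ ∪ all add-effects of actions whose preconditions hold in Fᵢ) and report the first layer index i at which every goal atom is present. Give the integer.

F0 = init (8 atoms)
F1 = F0 ∪ {clear(d), holds(d), holds(e), on(a,a), on(e,e)}  (13 atoms)
F2 = F1 ∪ {at(d), holds(a)}  (15 atoms)
goal ⊆ F2  ⇒  h_max = 2

2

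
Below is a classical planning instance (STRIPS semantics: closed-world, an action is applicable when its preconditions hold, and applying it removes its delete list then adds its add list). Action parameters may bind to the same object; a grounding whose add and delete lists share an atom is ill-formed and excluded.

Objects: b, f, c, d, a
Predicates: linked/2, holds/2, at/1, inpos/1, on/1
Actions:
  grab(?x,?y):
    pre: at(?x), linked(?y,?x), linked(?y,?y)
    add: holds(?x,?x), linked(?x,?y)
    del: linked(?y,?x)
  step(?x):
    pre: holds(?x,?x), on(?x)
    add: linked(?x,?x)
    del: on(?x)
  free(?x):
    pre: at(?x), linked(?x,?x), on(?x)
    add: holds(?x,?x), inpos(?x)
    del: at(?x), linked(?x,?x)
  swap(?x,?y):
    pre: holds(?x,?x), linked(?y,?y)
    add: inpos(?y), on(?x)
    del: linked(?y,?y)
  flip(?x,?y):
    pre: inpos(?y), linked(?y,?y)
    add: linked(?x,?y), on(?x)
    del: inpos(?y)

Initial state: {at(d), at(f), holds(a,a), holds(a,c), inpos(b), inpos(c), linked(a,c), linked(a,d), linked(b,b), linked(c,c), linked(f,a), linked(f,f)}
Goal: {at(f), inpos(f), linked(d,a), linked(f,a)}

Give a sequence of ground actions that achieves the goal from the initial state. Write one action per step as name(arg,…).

1. swap(a,f)  →  {at(d), at(f), holds(a,a), holds(a,c), inpos(b), inpos(c), inpos(f), linked(a,c), linked(a,d), linked(b,b), linked(c,c), linked(f,a), on(a)}
2. step(a)  →  {at(d), at(f), holds(a,a), holds(a,c), inpos(b), inpos(c), inpos(f), linked(a,a), linked(a,c), linked(a,d), linked(b,b), linked(c,c), linked(f,a)}
3. grab(d,a)  →  {at(d), at(f), holds(a,a), holds(a,c), holds(d,d), inpos(b), inpos(c), inpos(f), linked(a,a), linked(a,c), linked(b,b), linked(c,c), linked(d,a), linked(f,a)}

swap(a,f); step(a); grab(d,a)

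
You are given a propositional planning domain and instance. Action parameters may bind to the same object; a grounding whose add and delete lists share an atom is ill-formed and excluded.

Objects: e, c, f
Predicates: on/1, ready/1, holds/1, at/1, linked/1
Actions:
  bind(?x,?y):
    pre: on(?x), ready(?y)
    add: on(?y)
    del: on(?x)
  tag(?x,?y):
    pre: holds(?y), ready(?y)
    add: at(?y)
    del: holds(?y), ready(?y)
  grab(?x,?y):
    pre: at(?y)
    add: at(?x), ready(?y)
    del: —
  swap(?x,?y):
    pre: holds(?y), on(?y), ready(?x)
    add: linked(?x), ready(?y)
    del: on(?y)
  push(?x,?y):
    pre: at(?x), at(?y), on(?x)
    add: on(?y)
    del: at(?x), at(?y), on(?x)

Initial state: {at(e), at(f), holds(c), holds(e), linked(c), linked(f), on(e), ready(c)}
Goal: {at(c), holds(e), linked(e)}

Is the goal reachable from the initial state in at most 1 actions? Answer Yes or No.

No

1. grab(c,e)  →  {at(c), at(e), at(f), holds(c), holds(e), linked(c), linked(f), on(e), ready(c), ready(e)}
2. swap(e,e)  →  {at(c), at(e), at(f), holds(c), holds(e), linked(c), linked(e), linked(f), ready(c), ready(e)}
optimal plan length = 2; 2 > 1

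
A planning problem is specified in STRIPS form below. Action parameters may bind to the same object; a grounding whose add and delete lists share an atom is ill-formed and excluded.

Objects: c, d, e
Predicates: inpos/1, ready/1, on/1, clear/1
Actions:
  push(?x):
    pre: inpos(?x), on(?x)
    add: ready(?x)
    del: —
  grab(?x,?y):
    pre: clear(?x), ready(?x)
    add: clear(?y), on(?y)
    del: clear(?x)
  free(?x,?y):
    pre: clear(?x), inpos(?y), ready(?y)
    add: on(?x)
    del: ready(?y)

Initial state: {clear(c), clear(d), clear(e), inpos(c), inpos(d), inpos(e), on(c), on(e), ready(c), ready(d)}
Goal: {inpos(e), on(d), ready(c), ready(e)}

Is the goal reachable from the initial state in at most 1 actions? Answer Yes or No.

No

1. push(e)  →  {clear(c), clear(d), clear(e), inpos(c), inpos(d), inpos(e), on(c), on(e), ready(c), ready(d), ready(e)}
2. grab(c,d)  →  {clear(d), clear(e), inpos(c), inpos(d), inpos(e), on(c), on(d), on(e), ready(c), ready(d), ready(e)}
optimal plan length = 2; 2 > 1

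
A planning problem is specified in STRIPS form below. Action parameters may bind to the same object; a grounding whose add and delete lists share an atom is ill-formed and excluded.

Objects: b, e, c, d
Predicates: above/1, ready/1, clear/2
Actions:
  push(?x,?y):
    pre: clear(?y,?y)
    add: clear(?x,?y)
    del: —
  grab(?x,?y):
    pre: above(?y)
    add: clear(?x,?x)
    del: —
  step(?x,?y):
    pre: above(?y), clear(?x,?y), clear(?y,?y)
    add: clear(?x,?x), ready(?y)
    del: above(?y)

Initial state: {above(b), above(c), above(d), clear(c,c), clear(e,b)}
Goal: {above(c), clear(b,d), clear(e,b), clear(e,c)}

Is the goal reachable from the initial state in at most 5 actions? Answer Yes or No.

Yes

1. push(e,c)  →  {above(b), above(c), above(d), clear(c,c), clear(e,b), clear(e,c)}
2. grab(d,b)  →  {above(b), above(c), above(d), clear(c,c), clear(d,d), clear(e,b), clear(e,c)}
3. push(b,d)  →  {above(b), above(c), above(d), clear(b,d), clear(c,c), clear(d,d), clear(e,b), clear(e,c)}
optimal plan length = 3; 3 ≤ 5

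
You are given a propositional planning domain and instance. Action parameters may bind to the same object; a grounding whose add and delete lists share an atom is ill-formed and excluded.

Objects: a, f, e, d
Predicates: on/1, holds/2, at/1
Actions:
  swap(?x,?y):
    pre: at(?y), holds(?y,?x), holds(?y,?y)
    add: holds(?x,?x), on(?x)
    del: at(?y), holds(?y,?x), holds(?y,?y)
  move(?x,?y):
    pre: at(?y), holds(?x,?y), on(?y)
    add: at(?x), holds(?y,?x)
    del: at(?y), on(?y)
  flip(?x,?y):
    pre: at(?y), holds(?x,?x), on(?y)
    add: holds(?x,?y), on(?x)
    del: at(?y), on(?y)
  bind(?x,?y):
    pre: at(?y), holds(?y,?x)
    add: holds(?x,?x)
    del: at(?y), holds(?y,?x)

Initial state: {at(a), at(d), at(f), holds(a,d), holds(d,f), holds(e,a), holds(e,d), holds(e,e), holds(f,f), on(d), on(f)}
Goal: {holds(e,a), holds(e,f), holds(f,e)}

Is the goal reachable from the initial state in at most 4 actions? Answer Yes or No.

Yes

1. move(e,d)  →  {at(a), at(e), at(f), holds(a,d), holds(d,e), holds(d,f), holds(e,a), holds(e,d), holds(e,e), holds(f,f), on(f)}
2. flip(e,f)  →  {at(a), at(e), holds(a,d), holds(d,e), holds(d,f), holds(e,a), holds(e,d), holds(e,e), holds(e,f), holds(f,f), on(e)}
3. flip(f,e)  →  {at(a), holds(a,d), holds(d,e), holds(d,f), holds(e,a), holds(e,d), holds(e,e), holds(e,f), holds(f,e), holds(f,f), on(f)}
optimal plan length = 3; 3 ≤ 4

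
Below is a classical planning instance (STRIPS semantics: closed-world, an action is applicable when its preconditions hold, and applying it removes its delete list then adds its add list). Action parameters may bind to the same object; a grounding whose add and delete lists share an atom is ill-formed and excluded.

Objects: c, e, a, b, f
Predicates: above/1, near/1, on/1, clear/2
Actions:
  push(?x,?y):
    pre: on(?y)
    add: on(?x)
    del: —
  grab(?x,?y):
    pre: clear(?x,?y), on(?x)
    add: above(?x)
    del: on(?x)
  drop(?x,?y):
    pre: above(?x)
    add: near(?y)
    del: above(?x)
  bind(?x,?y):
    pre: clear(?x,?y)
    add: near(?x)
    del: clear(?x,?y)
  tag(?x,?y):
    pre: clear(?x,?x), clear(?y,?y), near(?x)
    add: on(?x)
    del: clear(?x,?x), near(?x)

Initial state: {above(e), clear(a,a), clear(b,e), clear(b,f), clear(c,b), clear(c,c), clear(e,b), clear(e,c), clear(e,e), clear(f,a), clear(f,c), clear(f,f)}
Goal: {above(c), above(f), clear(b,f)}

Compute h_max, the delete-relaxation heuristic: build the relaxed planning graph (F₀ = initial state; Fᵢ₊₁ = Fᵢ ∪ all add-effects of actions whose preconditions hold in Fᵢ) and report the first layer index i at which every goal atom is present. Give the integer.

3

F0 = init (12 atoms)
F1 = F0 ∪ {near(a), near(b), near(c), near(e), near(f)}  (17 atoms)
F2 = F1 ∪ {on(a), on(c), on(e), on(f)}  (21 atoms)
F3 = F2 ∪ {above(a), above(c), above(f), on(b)}  (25 atoms)
goal ⊆ F3  ⇒  h_max = 3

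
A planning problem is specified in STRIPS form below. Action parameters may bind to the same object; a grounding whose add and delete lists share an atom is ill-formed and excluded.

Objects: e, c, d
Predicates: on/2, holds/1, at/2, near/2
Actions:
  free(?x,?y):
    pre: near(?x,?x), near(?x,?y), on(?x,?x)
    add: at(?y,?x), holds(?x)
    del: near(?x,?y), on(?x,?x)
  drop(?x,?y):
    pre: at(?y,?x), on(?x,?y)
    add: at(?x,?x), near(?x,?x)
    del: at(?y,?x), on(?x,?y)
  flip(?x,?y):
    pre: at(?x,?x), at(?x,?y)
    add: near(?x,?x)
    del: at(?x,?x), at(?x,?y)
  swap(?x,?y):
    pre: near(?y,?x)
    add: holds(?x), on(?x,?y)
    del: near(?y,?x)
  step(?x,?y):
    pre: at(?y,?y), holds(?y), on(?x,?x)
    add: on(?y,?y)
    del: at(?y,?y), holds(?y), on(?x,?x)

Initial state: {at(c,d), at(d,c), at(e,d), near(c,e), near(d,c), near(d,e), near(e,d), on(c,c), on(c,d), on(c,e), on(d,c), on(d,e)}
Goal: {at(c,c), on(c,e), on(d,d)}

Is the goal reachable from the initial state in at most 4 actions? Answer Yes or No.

1. drop(c,d)  →  {at(c,c), at(c,d), at(e,d), near(c,c), near(c,e), near(d,c), near(d,e), near(e,d), on(c,c), on(c,e), on(d,c), on(d,e)}
2. drop(d,e)  →  {at(c,c), at(c,d), at(d,d), near(c,c), near(c,e), near(d,c), near(d,d), near(d,e), near(e,d), on(c,c), on(c,e), on(d,c)}
3. swap(d,d)  →  {at(c,c), at(c,d), at(d,d), holds(d), near(c,c), near(c,e), near(d,c), near(d,e), near(e,d), on(c,c), on(c,e), on(d,c), on(d,d)}
optimal plan length = 3; 3 ≤ 4

Yes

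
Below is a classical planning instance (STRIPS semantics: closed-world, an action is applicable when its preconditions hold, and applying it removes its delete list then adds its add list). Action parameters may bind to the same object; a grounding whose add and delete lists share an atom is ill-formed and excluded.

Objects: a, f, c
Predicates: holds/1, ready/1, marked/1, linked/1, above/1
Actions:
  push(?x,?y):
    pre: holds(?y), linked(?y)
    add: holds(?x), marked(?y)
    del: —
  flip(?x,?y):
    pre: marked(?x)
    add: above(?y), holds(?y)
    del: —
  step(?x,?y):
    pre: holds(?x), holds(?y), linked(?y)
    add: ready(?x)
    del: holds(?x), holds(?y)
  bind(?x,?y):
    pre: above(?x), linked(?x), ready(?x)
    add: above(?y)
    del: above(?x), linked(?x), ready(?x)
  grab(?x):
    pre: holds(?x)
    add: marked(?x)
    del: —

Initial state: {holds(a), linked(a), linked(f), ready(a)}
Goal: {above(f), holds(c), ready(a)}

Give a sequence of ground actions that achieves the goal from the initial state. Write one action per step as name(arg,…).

1. push(c,a)  →  {holds(a), holds(c), linked(a), linked(f), marked(a), ready(a)}
2. flip(a,f)  →  {above(f), holds(a), holds(c), holds(f), linked(a), linked(f), marked(a), ready(a)}

push(c,a); flip(a,f)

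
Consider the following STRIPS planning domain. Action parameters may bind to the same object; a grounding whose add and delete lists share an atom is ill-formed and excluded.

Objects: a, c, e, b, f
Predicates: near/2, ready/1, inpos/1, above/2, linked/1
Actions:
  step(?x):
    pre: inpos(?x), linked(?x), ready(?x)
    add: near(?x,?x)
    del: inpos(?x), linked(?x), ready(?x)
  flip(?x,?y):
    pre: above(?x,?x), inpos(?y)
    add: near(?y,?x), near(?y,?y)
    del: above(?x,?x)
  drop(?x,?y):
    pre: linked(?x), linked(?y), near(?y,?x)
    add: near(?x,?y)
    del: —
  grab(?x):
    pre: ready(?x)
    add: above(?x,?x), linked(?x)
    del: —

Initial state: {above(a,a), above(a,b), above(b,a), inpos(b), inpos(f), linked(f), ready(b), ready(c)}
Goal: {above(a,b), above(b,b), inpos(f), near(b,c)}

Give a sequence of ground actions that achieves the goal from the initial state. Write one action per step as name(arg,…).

1. grab(c)  →  {above(a,a), above(a,b), above(b,a), above(c,c), inpos(b), inpos(f), linked(c), linked(f), ready(b), ready(c)}
2. flip(c,b)  →  {above(a,a), above(a,b), above(b,a), inpos(b), inpos(f), linked(c), linked(f), near(b,b), near(b,c), ready(b), ready(c)}
3. grab(b)  →  {above(a,a), above(a,b), above(b,a), above(b,b), inpos(b), inpos(f), linked(b), linked(c), linked(f), near(b,b), near(b,c), ready(b), ready(c)}

grab(c); flip(c,b); grab(b)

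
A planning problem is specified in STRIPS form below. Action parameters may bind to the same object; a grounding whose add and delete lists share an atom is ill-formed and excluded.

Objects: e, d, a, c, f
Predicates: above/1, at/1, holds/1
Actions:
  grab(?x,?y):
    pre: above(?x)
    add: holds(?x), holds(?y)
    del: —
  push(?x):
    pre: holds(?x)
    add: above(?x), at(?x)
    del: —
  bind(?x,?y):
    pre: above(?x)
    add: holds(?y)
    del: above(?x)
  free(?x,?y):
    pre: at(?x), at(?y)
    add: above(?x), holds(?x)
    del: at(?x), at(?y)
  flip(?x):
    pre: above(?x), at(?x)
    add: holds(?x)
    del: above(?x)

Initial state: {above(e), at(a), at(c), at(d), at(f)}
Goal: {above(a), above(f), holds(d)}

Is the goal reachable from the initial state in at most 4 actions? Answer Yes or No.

Yes

1. grab(e,d)  →  {above(e), at(a), at(c), at(d), at(f), holds(d), holds(e)}
2. free(a,d)  →  {above(a), above(e), at(c), at(f), holds(a), holds(d), holds(e)}
3. free(f,c)  →  {above(a), above(e), above(f), holds(a), holds(d), holds(e), holds(f)}
optimal plan length = 3; 3 ≤ 4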